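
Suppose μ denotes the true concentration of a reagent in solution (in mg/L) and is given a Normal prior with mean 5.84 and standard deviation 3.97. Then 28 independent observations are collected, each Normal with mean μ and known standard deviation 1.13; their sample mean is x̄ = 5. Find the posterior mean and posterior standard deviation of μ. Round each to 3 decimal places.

Posterior mean ≈ 5.002; posterior SD ≈ 0.213

With known σ, the Normal prior is conjugate. Weight on the data is w = (n/σ²)/(n/σ² + 1/τ₀²) = 21.9281/(21.9281+0.0634482) = 0.99711.
Posterior mean = w·x̄ + (1−w)·μ₀ = 0.99711·5 + 0.0028851·5.84 = 5.002. Posterior variance = 1/(21.9281+0.0634482) = 0.0454720, so SD = 0.213.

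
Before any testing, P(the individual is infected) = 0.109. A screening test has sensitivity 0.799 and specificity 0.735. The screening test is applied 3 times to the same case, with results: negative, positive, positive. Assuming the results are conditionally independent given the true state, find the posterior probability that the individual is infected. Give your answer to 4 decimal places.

Posterior P(H) ≈ 0.2332

Let H be the event that the individual is infected; start with P(H) = 0.109. P('positive'|H) = 0.799, P('positive'|¬H) = 0.265.
Update on result 1 ('negative'): P(H) ← 0.201·0.1090 / (0.201·0.1090 + 0.735·0.8910) = 0.021909/0.67679 = 0.0324.
Update on result 2 ('positive'): P(H) ← 0.799·0.0324 / (0.799·0.0324 + 0.265·0.9676) = 0.025865/0.28229 = 0.0916.
Update on result 3 ('positive'): P(H) ← 0.799·0.0916 / (0.799·0.0916 + 0.265·0.9084) = 0.073210/0.31393 = 0.2332.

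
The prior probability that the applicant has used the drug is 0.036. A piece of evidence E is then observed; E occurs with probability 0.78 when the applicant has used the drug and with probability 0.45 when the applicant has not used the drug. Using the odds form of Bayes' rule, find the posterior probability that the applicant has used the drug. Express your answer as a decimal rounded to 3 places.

Prior odds = 0.036/(1−0.036) = 0.037344. In log-odds, ln(0.037344) = -3.2876.
Add log likelihood ratio: ln(1.7333) = 0.55005.
Posterior log-odds = -2.7375, so posterior odds = exp(-2.7375) = 0.064730. Converting, P(H|E) = 0.064730/1.0647 = 0.061.

Posterior probability ≈ 0.061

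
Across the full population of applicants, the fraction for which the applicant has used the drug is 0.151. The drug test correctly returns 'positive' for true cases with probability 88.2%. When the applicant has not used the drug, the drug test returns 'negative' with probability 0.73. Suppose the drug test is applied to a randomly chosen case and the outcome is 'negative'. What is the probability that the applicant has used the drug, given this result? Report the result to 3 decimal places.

Write H for 'the applicant has used the drug'. Prior odds H:¬H = 0.151/0.849 = 0.17786. For the 'negative' outcome, the likelihood ratio is 0.118/0.73 = 0.16164.
Posterior odds = 0.17786 × 0.16164 = 0.028749, so P(H|E) = 0.028749/(1+0.028749) = 0.028.

P(H | E) ≈ 0.028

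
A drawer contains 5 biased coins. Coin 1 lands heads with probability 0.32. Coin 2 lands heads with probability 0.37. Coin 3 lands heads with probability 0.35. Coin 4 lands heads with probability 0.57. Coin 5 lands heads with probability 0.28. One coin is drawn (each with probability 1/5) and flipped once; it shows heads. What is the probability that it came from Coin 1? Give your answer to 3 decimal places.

Tabulate prior·likelihood by source: [1] prior 0.2, lik 0.32, product 0.06400; [2] prior 0.2, lik 0.37, product 0.07400; [3] prior 0.2, lik 0.35, product 0.07000; [4] prior 0.2, lik 0.57, product 0.1140; [5] prior 0.2, lik 0.28, product 0.05600.
Normalizing constant = 0.37800; the posterior for Coin 1 is its product over the sum, 0.06400/0.37800 = 0.169.

Posterior probability ≈ 0.169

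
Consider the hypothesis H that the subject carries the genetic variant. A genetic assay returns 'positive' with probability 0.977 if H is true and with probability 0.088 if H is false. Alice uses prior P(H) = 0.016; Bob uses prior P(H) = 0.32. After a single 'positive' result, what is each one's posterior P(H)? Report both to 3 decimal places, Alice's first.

Alice: 0.153; Bob: 0.839

The likelihood ratio for a 'positive' result is 0.977/0.088 = 11.102.
Alice: prior odds 0.016/0.984 = 0.016260; posterior odds 0.18052; posterior probability 0.153.
Bob: prior odds 0.32/0.68 = 0.47059; posterior odds 5.2246; posterior probability 0.839.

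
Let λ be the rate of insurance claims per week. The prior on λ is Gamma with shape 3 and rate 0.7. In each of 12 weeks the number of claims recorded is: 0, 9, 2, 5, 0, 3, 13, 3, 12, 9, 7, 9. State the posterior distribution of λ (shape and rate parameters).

Posterior: Gamma(shape=75, rate=12.7)

Total count ∑xᵢ = 72 over n = 12 weeks.
Gamma is conjugate to the Poisson likelihood: posterior is Gamma(shape = 3+72 = 75, rate = 0.7+12 = 12.7).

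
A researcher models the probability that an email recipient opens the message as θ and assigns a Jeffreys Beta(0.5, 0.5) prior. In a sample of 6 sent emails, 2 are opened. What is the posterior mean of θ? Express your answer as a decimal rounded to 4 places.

The binomial likelihood is conjugate to the Beta prior: with 2 successes and 4 failures, the posterior is Beta(0.5+2, 0.5+4) = Beta(2.5, 4.5).
E[θ | data] = 2.5/(2.5+4.5) = 0.3571.

Posterior mean ≈ 0.3571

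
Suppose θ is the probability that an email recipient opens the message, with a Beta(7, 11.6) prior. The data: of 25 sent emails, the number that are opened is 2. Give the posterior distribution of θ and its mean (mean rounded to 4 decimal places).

The binomial likelihood is conjugate to the Beta prior: with 2 successes and 23 failures, the posterior is Beta(7+2, 11.6+23) = Beta(9, 34.6).
Posterior mean = α/(α+β) = 9/43.6 = 0.2064.

Posterior: Beta(9, 34.6); mean ≈ 0.2064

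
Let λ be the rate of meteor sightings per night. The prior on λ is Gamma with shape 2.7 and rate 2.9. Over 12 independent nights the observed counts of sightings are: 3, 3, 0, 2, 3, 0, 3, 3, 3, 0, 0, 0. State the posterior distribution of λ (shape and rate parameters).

Posterior: Gamma(shape=22.7, rate=14.9)

Total count ∑xᵢ = 20 over n = 12 nights.
Gamma is conjugate to the Poisson likelihood: posterior is Gamma(shape = 2.7+20 = 22.7, rate = 2.9+12 = 14.9).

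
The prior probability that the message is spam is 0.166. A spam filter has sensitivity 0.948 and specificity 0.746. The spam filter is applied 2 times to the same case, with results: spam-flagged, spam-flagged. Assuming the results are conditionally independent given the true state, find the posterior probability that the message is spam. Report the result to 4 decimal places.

Posterior P(H) ≈ 0.7349

Let H be the event that the message is spam; start with P(H) = 0.166. P('spam-flagged'|H) = 0.948, P('spam-flagged'|¬H) = 0.254.
Update on result 1 ('spam-flagged'): P(H) ← 0.948·0.1660 / (0.948·0.1660 + 0.254·0.8340) = 0.15737/0.36920 = 0.4262.
Update on result 2 ('spam-flagged'): P(H) ← 0.948·0.4262 / (0.948·0.4262 + 0.254·0.5738) = 0.40407/0.54981 = 0.7349.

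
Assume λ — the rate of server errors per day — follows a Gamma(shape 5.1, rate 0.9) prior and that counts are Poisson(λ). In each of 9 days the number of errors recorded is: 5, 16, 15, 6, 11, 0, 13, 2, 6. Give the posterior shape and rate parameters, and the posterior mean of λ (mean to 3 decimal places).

Posterior: Gamma(shape=79.1, rate=9.9); mean ≈ 7.990

The Poisson likelihood adds the total count to the shape and the number of exposure periods to the rate. Here ∑xᵢ = 74 and n = 9, so shape 5.1→79.1 and rate 0.9→9.9.
Posterior mean = shape/rate = 79.1/9.9 = 7.990.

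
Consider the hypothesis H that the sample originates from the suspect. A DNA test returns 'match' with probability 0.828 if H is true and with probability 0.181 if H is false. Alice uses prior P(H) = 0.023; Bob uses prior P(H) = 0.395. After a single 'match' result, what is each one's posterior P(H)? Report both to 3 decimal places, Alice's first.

The likelihood ratio for a 'match' result is 0.828/0.181 = 4.5746.
Alice: prior odds 0.023/0.977 = 0.023541; posterior odds 0.10769; posterior probability 0.097.
Bob: prior odds 0.395/0.605 = 0.65289; posterior odds 2.9867; posterior probability 0.749.

Alice: 0.097; Bob: 0.749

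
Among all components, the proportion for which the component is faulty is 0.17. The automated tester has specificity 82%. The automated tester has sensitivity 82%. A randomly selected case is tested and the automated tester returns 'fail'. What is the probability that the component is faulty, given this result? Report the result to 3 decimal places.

Let H be the event that the component is faulty. P(H) = 0.17, so P(¬H) = 0.83. With E the 'fail' result, P(E|H) = 0.82 and P(E|¬H) = 0.18.
P(E) = 0.82·0.17 + 0.18·0.83 = 0.13940 + 0.14940 = 0.28880.
By Bayes' theorem, P(H|E) = 0.13940 / 0.28880 = 0.483.

P(H | E) ≈ 0.483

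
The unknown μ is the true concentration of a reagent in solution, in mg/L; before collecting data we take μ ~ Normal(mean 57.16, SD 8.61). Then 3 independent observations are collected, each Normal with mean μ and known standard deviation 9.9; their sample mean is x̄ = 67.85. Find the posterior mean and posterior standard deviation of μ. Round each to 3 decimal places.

Posterior mean ≈ 64.580; posterior SD ≈ 4.762

Prior precision 1/τ₀² = 1/8.61² = 0.0134894; data precision n/σ² = 3/9.9² = 0.0306091.
Posterior precision = 0.0134894 + 0.0306091 = 0.0440986, giving posterior SD = 1/√0.0440986 = 4.762.
Posterior mean = (0.0134894·57.16 + 0.0306091·67.85) / 0.0440986 = 64.580.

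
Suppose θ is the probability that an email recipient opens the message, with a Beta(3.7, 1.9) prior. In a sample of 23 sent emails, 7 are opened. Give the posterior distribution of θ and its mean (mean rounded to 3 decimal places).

Observing 7 successes and 16 failures updates Beta(3.7, 1.9) by adding the success and failure counts to the two shape parameters: α = 3.7+7 = 10.7, β = 1.9+16 = 17.9.
E[θ | data] = 10.7/(10.7+17.9) = 0.374.

Posterior: Beta(10.7, 17.9); mean ≈ 0.374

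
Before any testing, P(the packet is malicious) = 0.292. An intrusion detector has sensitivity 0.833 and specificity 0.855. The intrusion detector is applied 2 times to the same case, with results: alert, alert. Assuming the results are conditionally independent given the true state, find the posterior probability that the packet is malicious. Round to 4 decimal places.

Posterior P(H) ≈ 0.9316

With H the event that the packet is malicious, the joint likelihood of the observed sequence is P(data|H) = 0.833·0.833 = 0.69389 and P(data|¬H) = 0.145·0.145 = 0.021025.
Bayes: P(H|data) = 0.292·0.69389 / (0.292·0.69389 + 0.708·0.021025) = 0.20262/0.21750 = 0.9316.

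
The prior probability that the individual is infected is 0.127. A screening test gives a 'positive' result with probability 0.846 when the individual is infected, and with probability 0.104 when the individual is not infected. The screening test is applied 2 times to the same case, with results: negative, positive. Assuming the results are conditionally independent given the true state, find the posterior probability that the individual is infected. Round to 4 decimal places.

Let H be the event that the individual is infected; start with P(H) = 0.127. P('positive'|H) = 0.846, P('positive'|¬H) = 0.104.
Update on result 1 ('negative'): P(H) ← 0.154·0.1270 / (0.154·0.1270 + 0.896·0.8730) = 0.019558/0.80177 = 0.0244.
Update on result 2 ('positive'): P(H) ← 0.846·0.0244 / (0.846·0.0244 + 0.104·0.9756) = 0.020637/0.12210 = 0.1690.

Posterior P(H) ≈ 0.1690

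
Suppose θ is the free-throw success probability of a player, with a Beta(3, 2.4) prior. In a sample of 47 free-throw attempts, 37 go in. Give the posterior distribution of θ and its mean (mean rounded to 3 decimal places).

Observing 37 successes and 10 failures updates Beta(3, 2.4) by adding the success and failure counts to the two shape parameters: α = 3+37 = 40, β = 2.4+10 = 12.4.
E[θ | data] = 40/(40+12.4) = 0.763.

Posterior: Beta(40, 12.4); mean ≈ 0.763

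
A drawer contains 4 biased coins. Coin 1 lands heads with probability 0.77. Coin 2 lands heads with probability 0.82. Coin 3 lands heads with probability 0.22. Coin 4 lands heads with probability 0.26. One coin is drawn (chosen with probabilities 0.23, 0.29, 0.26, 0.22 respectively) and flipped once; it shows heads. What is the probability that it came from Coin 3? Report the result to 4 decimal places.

P(heads|C1) = 0.77; P(heads|C2) = 0.82; P(heads|C3) = 0.22; P(heads|C4) = 0.26.
Prior × likelihood for each source: 0.23·0.77=0.1771, 0.29·0.82=0.2378, 0.26·0.22=0.05720, 0.22·0.26=0.05720. Summing gives P(heads) = 0.52930.
P(Coin 3 | heads) = 0.05720 / 0.52930 = 0.1081.

Posterior probability ≈ 0.1081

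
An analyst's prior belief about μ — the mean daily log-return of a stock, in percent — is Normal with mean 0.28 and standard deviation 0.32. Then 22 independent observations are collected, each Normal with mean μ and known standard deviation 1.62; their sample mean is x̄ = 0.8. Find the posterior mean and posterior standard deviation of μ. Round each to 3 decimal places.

Prior precision 1/τ₀² = 1/0.32² = 9.76562; data precision n/σ² = 22/1.62² = 8.38287.
Posterior precision = 9.76562 + 8.38287 = 18.1485, giving posterior SD = 1/√18.1485 = 0.235.
Posterior mean = (9.76562·0.28 + 8.38287·0.8) / 18.1485 = 0.520.

Posterior mean ≈ 0.520; posterior SD ≈ 0.235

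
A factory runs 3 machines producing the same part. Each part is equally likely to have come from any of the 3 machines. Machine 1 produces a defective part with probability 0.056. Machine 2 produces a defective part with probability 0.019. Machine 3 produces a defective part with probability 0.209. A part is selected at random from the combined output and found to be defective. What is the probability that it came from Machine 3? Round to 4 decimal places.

Tabulate prior·likelihood by source: [1] prior 0.333333, lik 0.056, product 0.01867; [2] prior 0.333333, lik 0.019, product 0.006333; [3] prior 0.333333, lik 0.209, product 0.06967.
Normalizing constant = 0.094667; the posterior for Machine 3 is its product over the sum, 0.06967/0.094667 = 0.7359.

Posterior probability ≈ 0.7359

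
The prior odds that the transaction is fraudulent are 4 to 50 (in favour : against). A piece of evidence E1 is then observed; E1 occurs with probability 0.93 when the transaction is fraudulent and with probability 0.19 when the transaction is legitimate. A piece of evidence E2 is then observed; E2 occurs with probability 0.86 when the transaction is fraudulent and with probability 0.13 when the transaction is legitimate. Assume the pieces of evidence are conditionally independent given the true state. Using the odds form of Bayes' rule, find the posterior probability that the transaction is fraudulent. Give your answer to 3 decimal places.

Prior odds = 4/50 = 0.080000. In log-odds, ln(0.080000) = -2.5257.
Add log likelihood ratios: ln(4.8947) + ln(6.6154) = 3.4776.
Posterior log-odds = 0.95183, so posterior odds = exp(0.95183) = 2.5904. Converting, P(H|E) = 2.5904/3.5904 = 0.721.

Posterior probability ≈ 0.721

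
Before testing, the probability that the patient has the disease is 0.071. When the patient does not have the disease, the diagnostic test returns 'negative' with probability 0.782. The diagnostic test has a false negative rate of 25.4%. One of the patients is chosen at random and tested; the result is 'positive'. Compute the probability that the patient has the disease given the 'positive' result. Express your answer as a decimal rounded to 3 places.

P(H | E) ≈ 0.207

Let H be the event that the patient has the disease. P(H) = 0.071, so P(¬H) = 0.929. With E the 'positive' result, P(E|H) = 0.746 and P(E|¬H) = 0.218.
P(E) = 0.746·0.071 + 0.218·0.929 = 0.052966 + 0.20252 = 0.25549.
By Bayes' theorem, P(H|E) = 0.052966 / 0.25549 = 0.207.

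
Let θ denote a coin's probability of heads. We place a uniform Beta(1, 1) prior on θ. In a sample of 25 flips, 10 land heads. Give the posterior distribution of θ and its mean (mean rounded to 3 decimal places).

Posterior: Beta(11, 16); mean ≈ 0.407

The binomial likelihood is conjugate to the Beta prior: with 10 successes and 15 failures, the posterior is Beta(1+10, 1+15) = Beta(11, 16).
Posterior mean = α/(α+β) = 11/27 = 0.407.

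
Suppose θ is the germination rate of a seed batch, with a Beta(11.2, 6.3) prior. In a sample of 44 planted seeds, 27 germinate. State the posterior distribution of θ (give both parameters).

The binomial likelihood is conjugate to the Beta prior: with 27 successes and 17 failures, the posterior is Beta(11.2+27, 6.3+17) = Beta(38.2, 23.3).

Posterior: Beta(38.2, 23.3)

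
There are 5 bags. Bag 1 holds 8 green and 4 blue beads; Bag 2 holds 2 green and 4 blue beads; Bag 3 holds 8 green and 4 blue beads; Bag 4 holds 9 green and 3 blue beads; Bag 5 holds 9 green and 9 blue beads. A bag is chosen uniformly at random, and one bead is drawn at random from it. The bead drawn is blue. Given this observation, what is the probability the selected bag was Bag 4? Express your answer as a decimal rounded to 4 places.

Posterior probability ≈ 0.1200

P(blue|Bag 1) = 0.3333; P(blue|Bag 2) = 0.6667; P(blue|Bag 3) = 0.3333; P(blue|Bag 4) = 0.25; P(blue|Bag 5) = 0.5.
Prior × likelihood for each source: 0.2·0.3333=0.06667, 0.2·0.6667=0.1333, 0.2·0.3333=0.06667, 0.2·0.25=0.05000, 0.2·0.5=0.1000. Summing gives P(blue) = 0.41667.
P(Bag 4 | blue) = 0.05000 / 0.41667 = 0.1200.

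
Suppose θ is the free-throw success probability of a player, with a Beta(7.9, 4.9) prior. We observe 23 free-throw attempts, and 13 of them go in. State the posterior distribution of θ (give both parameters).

Observing 13 successes and 10 failures updates Beta(7.9, 4.9) by adding the success and failure counts to the two shape parameters: α = 7.9+13 = 20.9, β = 4.9+10 = 14.9.

Posterior: Beta(20.9, 14.9)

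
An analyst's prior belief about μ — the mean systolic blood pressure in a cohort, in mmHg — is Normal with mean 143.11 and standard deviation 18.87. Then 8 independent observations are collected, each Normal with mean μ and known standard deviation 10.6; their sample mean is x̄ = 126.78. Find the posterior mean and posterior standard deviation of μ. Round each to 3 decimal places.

Posterior mean ≈ 127.400; posterior SD ≈ 3.676

Prior precision 1/τ₀² = 1/18.87² = 0.00280838; data precision n/σ² = 8/10.6² = 0.0711997.
Posterior precision = 0.00280838 + 0.0711997 = 0.0740081, giving posterior SD = 1/√0.0740081 = 3.676.
Posterior mean = (0.00280838·143.11 + 0.0711997·126.78) / 0.0740081 = 127.400.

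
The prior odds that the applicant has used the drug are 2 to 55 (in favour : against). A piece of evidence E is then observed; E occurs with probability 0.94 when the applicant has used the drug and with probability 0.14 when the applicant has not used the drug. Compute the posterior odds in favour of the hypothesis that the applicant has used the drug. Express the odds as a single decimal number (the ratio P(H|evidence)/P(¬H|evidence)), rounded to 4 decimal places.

Posterior odds ≈ 0.2442

Prior odds = 2/55 = 0.036364.
Likelihood ratio for E = 0.94/0.14 = 6.7143.
Posterior odds = prior odds × LR = 0.24416.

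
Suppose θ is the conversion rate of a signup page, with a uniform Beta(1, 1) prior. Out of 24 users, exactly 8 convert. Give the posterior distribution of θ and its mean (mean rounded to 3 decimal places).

Posterior: Beta(9, 17); mean ≈ 0.346

Observing 8 successes and 16 failures updates Beta(1, 1) by adding the success and failure counts to the two shape parameters: α = 1+8 = 9, β = 1+16 = 17.
E[θ | data] = 9/(9+17) = 0.346.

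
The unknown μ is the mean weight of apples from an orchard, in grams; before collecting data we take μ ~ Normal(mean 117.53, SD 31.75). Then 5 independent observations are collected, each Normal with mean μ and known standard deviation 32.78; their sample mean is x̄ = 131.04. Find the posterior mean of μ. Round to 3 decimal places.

Prior precision 1/τ₀² = 1/31.75² = 0.00099200; data precision n/σ² = 5/32.78² = 0.00465320.
Posterior precision = 0.00099200 + 0.00465320 = 0.00564521.
Posterior mean = (0.00099200·117.53 + 0.00465320·131.04) / 0.00564521 = 128.666.

Posterior mean ≈ 128.666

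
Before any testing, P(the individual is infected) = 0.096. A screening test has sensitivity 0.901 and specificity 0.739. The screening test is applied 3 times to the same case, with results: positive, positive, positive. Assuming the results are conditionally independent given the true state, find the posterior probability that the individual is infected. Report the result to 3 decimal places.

Let H be the event that the individual is infected; start with P(H) = 0.096. P('positive'|H) = 0.901, P('positive'|¬H) = 0.261.
Update on result 1 ('positive'): P(H) ← 0.901·0.0960 / (0.901·0.0960 + 0.261·0.9040) = 0.086496/0.32244 = 0.2683.
Update on result 2 ('positive'): P(H) ← 0.901·0.2683 / (0.901·0.2683 + 0.261·0.7317) = 0.24170/0.43268 = 0.5586.
Update on result 3 ('positive'): P(H) ← 0.901·0.5586 / (0.901·0.5586 + 0.261·0.4414) = 0.50330/0.61851 = 0.8137.

Posterior P(H) ≈ 0.814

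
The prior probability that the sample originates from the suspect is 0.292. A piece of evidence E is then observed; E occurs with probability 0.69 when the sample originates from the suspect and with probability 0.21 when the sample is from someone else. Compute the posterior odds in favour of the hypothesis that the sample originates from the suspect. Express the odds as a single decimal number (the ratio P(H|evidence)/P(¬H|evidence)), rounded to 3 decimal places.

Posterior odds ≈ 1.355

Prior odds = 0.292/(1−0.292) = 0.41243. In log-odds, ln(0.41243) = -0.88569.
Add log likelihood ratio: ln(3.2857) = 1.1896.
Posterior log-odds = 0.30389, so posterior odds = exp(0.30389) = 1.3551.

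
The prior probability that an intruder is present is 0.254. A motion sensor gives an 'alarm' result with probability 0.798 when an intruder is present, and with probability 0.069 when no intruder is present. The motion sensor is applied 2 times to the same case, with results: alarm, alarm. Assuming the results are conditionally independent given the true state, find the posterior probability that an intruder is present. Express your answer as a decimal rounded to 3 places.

Posterior P(H) ≈ 0.979

With H the event that an intruder is present, the joint likelihood of the observed sequence is P(data|H) = 0.798·0.798 = 0.63680 and P(data|¬H) = 0.069·0.069 = 0.0047610.
Bayes: P(H|data) = 0.254·0.63680 / (0.254·0.63680 + 0.746·0.0047610) = 0.16175/0.16530 = 0.9785.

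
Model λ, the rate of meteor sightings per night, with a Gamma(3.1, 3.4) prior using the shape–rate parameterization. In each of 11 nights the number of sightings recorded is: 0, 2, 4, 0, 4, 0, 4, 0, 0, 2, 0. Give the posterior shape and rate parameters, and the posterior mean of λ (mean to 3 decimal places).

Total count ∑xᵢ = 16 over n = 11 nights.
Gamma is conjugate to the Poisson likelihood: posterior is Gamma(shape = 3.1+16 = 19.1, rate = 3.4+11 = 14.4).
E[λ | data] = 19.1/14.4 = 1.326.

Posterior: Gamma(shape=19.1, rate=14.4); mean ≈ 1.326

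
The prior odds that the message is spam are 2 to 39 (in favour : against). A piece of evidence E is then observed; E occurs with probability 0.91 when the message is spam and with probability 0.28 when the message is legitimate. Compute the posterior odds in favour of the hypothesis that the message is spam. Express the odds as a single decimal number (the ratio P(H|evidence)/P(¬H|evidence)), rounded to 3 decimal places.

Prior odds = 2/39 = 0.051282. In log-odds, ln(0.051282) = -2.9704.
Add log likelihood ratio: ln(3.2500) = 1.1787.
Posterior log-odds = -1.7918, so posterior odds = exp(-1.7918) = 0.16667.

Posterior odds ≈ 0.167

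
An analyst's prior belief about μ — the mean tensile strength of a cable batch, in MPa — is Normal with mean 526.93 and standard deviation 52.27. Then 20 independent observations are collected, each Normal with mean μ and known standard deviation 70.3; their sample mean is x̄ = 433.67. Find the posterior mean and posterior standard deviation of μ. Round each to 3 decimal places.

Posterior mean ≈ 441.405; posterior SD ≈ 15.054

Prior precision 1/τ₀² = 1/52.27² = 0.00036601; data precision n/σ² = 20/70.3² = 0.00404687.
Posterior precision = 0.00036601 + 0.00404687 = 0.00441288, giving posterior SD = 1/√0.00441288 = 15.054.
Posterior mean = (0.00036601·526.93 + 0.00404687·433.67) / 0.00441288 = 441.405.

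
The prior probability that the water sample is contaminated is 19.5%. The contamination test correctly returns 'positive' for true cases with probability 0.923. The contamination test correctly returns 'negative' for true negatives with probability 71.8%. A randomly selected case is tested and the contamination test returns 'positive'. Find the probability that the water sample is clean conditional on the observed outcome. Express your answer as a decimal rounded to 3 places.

Write H for 'the water sample is contaminated'. Prior odds H:¬H = 0.195/0.805 = 0.24224. For the 'positive' outcome, the likelihood ratio is 0.923/0.282 = 3.2730.
Posterior odds = 0.24224 × 3.2730 = 0.79285, so P(H|E) = 0.79285/(1+0.79285) = 0.442. Then P(¬H|E) = 1 − 0.442 = 0.558.

P(¬H | E) ≈ 0.558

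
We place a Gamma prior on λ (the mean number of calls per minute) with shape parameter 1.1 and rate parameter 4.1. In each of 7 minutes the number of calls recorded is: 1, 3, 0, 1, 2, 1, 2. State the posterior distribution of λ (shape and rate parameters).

Total count ∑xᵢ = 10 over n = 7 minutes.
Gamma is conjugate to the Poisson likelihood: posterior is Gamma(shape = 1.1+10 = 11.1, rate = 4.1+7 = 11.1).

Posterior: Gamma(shape=11.1, rate=11.1)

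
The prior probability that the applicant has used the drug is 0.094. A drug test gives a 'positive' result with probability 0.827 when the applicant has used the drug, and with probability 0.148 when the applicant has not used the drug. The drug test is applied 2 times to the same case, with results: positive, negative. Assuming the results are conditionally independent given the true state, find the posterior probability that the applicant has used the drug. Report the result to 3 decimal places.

Let H be the event that the applicant has used the drug; start with P(H) = 0.094. P('positive'|H) = 0.827, P('positive'|¬H) = 0.148.
Update on result 1 ('positive'): P(H) ← 0.827·0.0940 / (0.827·0.0940 + 0.148·0.9060) = 0.077738/0.21183 = 0.3670.
Update on result 2 ('negative'): P(H) ← 0.173·0.3670 / (0.173·0.3670 + 0.852·0.6330) = 0.063489/0.60281 = 0.1053.

Posterior P(H) ≈ 0.105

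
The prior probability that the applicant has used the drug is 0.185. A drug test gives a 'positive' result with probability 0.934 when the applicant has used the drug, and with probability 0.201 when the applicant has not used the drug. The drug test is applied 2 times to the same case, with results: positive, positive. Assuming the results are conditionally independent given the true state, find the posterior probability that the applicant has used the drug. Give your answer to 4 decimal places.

With H the event that the applicant has used the drug, the joint likelihood of the observed sequence is P(data|H) = 0.934·0.934 = 0.87236 and P(data|¬H) = 0.201·0.201 = 0.040401.
Bayes: P(H|data) = 0.185·0.87236 / (0.185·0.87236 + 0.815·0.040401) = 0.16139/0.19431 = 0.8305.

Posterior P(H) ≈ 0.8305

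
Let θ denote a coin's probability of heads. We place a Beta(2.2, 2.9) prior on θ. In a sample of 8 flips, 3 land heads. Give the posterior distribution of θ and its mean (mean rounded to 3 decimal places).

Observing 3 successes and 5 failures updates Beta(2.2, 2.9) by adding the success and failure counts to the two shape parameters: α = 2.2+3 = 5.2, β = 2.9+5 = 7.9.
Posterior mean = α/(α+β) = 5.2/13.1 = 0.397.

Posterior: Beta(5.2, 7.9); mean ≈ 0.397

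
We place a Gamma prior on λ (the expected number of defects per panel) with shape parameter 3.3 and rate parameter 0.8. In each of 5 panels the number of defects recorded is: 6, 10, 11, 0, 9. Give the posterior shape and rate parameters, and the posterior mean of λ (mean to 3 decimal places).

The Poisson likelihood adds the total count to the shape and the number of exposure periods to the rate. Here ∑xᵢ = 36 and n = 5, so shape 3.3→39.3 and rate 0.8→5.8.
E[λ | data] = 39.3/5.8 = 6.776.

Posterior: Gamma(shape=39.3, rate=5.8); mean ≈ 6.776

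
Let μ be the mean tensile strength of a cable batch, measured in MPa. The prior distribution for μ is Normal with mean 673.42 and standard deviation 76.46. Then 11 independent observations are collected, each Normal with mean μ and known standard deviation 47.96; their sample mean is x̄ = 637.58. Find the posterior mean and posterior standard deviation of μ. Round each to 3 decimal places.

Posterior mean ≈ 638.818; posterior SD ≈ 14.209

Prior precision 1/τ₀² = 1/76.46² = 0.00017105; data precision n/σ² = 11/47.96² = 0.00478227.
Posterior precision = 0.00017105 + 0.00478227 = 0.00495333, giving posterior SD = 1/√0.00495333 = 14.209.
Posterior mean = (0.00017105·673.42 + 0.00478227·637.58) / 0.00495333 = 638.818.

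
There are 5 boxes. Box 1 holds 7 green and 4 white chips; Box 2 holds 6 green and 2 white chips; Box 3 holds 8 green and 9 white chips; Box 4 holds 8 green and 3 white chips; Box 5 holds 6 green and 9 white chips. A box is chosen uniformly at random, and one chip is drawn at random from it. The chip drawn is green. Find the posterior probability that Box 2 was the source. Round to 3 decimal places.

Posterior probability ≈ 0.251

Tabulate prior·likelihood by source: [1] prior 0.2, lik 0.6364, product 0.1273; [2] prior 0.2, lik 0.75, product 0.1500; [3] prior 0.2, lik 0.4706, product 0.09412; [4] prior 0.2, lik 0.7273, product 0.1455; [5] prior 0.2, lik 0.4, product 0.08000.
Normalizing constant = 0.59684; the posterior for Box 2 is its product over the sum, 0.1500/0.59684 = 0.251.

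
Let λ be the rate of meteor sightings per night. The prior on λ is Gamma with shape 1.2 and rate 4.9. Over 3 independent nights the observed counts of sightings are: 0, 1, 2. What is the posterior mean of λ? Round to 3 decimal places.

Posterior mean ≈ 0.532

The Poisson likelihood adds the total count to the shape and the number of exposure periods to the rate. Here ∑xᵢ = 3 and n = 3, so shape 1.2→4.2 and rate 4.9→7.9.
E[λ | data] = 4.2/7.9 = 0.532.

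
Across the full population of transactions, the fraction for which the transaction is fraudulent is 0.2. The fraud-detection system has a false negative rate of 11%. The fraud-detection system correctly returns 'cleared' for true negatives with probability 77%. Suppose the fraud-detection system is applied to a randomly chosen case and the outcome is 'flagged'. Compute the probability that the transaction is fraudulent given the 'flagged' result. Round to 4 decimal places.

P(H | E) ≈ 0.4917

Let H be the event that the transaction is fraudulent. P(H) = 0.2, so P(¬H) = 0.8. With E the 'flagged' result, P(E|H) = 0.89 and P(E|¬H) = 0.23.
P(E) = 0.89·0.2 + 0.23·0.8 = 0.17800 + 0.18400 = 0.36200.
By Bayes' theorem, P(H|E) = 0.17800 / 0.36200 = 0.4917.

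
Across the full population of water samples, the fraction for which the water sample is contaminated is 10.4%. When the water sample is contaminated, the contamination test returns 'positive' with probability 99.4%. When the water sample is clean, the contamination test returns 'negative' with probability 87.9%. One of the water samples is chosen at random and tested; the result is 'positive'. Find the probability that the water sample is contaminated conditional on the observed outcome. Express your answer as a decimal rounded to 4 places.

P(H | E) ≈ 0.4881

Write H for 'the water sample is contaminated'. Prior odds H:¬H = 0.104/0.896 = 0.11607. For the 'positive' outcome, the likelihood ratio is 0.994/0.121 = 8.2149.
Posterior odds = 0.11607 × 8.2149 = 0.95351, so P(H|E) = 0.95351/(1+0.95351) = 0.4881.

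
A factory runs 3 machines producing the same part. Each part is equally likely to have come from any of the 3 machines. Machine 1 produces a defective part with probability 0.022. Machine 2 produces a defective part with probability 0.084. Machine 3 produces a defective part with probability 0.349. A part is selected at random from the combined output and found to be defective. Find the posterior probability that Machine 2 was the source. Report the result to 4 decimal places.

Posterior probability ≈ 0.1846

Tabulate prior·likelihood by source: [1] prior 0.333333, lik 0.022, product 0.007333; [2] prior 0.333333, lik 0.084, product 0.02800; [3] prior 0.333333, lik 0.349, product 0.1163.
Normalizing constant = 0.15167; the posterior for Machine 2 is its product over the sum, 0.02800/0.15167 = 0.1846.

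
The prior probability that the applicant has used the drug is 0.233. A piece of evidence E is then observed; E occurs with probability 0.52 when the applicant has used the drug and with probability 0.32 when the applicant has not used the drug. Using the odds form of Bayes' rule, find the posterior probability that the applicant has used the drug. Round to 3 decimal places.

Prior odds = 0.233/(1−0.233) = 0.30378. In log-odds, ln(0.30378) = -1.1914.
Add log likelihood ratio: ln(1.6250) = 0.48551.
Posterior log-odds = -0.70594, so posterior odds = exp(-0.70594) = 0.49364. Converting, P(H|E) = 0.49364/1.4936 = 0.330.

Posterior probability ≈ 0.330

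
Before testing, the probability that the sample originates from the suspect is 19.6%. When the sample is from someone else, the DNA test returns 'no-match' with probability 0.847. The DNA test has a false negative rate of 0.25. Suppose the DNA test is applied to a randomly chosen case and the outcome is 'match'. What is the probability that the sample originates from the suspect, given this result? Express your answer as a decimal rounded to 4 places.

Write H for 'the sample originates from the suspect'. Prior odds H:¬H = 0.196/0.804 = 0.24378. For the 'match' outcome, the likelihood ratio is 0.75/0.153 = 4.9020.
Posterior odds = 0.24378 × 4.9020 = 1.1950, so P(H|E) = 1.1950/(1+1.1950) = 0.5444.

P(H | E) ≈ 0.5444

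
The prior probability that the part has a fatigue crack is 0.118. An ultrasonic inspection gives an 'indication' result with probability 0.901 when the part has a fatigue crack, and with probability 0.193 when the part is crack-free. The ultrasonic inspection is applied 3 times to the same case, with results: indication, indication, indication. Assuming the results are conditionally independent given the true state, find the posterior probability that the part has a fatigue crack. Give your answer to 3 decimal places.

With H the event that the part has a fatigue crack, the joint likelihood of the observed sequence is P(data|H) = 0.901·0.901·0.901 = 0.73143 and P(data|¬H) = 0.193·0.193·0.193 = 0.0071891.
Bayes: P(H|data) = 0.118·0.73143 / (0.118·0.73143 + 0.882·0.0071891) = 0.086309/0.092650 = 0.9316.

Posterior P(H) ≈ 0.932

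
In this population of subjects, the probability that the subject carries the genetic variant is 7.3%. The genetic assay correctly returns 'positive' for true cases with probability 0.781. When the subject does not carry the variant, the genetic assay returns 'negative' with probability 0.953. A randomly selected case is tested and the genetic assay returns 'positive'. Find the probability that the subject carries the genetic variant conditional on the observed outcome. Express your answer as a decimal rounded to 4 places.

P(H | E) ≈ 0.5668

Write H for 'the subject carries the genetic variant'. Prior odds H:¬H = 0.073/0.927 = 0.078749. For the 'positive' outcome, the likelihood ratio is 0.781/0.047 = 16.617.
Posterior odds = 0.078749 × 16.617 = 1.3086, so P(H|E) = 1.3086/(1+1.3086) = 0.5668.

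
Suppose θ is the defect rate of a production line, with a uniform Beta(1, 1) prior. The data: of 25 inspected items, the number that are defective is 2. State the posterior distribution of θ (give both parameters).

Posterior: Beta(3, 24)

Observing 2 successes and 23 failures updates Beta(1, 1) by adding the success and failure counts to the two shape parameters: α = 1+2 = 3, β = 1+23 = 24.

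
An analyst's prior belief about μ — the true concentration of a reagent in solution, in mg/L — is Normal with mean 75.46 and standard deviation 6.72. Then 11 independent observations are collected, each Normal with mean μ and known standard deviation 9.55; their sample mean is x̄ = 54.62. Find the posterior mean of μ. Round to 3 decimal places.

With known σ, the Normal prior is conjugate. Weight on the data is w = (n/σ²)/(n/σ² + 1/τ₀²) = 0.120611/(0.120611+0.0221443) = 0.84488.
Posterior mean = w·x̄ + (1−w)·μ₀ = 0.84488·54.62 + 0.15512·75.46 = 57.853.

Posterior mean ≈ 57.853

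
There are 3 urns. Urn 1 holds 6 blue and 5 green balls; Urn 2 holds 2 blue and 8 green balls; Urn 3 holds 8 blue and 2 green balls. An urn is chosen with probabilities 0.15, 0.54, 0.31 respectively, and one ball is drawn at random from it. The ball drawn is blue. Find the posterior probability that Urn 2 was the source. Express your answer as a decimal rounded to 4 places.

Posterior probability ≈ 0.2467

Tabulate prior·likelihood by source: [1] prior 0.15, lik 0.5455, product 0.08182; [2] prior 0.54, lik 0.2, product 0.1080; [3] prior 0.31, lik 0.8, product 0.2480.
Normalizing constant = 0.43782; the posterior for Urn 2 is its product over the sum, 0.1080/0.43782 = 0.2467.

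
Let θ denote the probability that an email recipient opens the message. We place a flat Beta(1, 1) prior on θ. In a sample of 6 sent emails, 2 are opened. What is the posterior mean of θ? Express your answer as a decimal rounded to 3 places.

Posterior mean ≈ 0.375

Observing 2 successes and 4 failures updates Beta(1, 1) by adding the success and failure counts to the two shape parameters: α = 1+2 = 3, β = 1+4 = 5.
E[θ | data] = 3/(3+5) = 0.375.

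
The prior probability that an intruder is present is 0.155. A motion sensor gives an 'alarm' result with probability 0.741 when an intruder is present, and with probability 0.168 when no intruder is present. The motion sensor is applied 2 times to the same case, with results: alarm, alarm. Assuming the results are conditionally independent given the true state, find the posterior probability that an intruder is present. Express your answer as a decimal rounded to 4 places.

Let H be the event that an intruder is present; start with P(H) = 0.155. P('alarm'|H) = 0.741, P('alarm'|¬H) = 0.168.
Update on result 1 ('alarm'): P(H) ← 0.741·0.1550 / (0.741·0.1550 + 0.168·0.8450) = 0.11485/0.25682 = 0.4472.
Update on result 2 ('alarm'): P(H) ← 0.741·0.4472 / (0.741·0.4472 + 0.168·0.5528) = 0.33140/0.42426 = 0.7811.

Posterior P(H) ≈ 0.7811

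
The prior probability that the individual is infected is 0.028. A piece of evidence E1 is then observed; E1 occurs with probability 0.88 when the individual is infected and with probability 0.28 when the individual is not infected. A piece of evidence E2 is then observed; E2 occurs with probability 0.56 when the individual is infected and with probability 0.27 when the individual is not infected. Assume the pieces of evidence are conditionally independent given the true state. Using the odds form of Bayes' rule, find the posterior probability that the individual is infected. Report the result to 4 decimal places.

Prior odds = 0.028/(1−0.028) = 0.028807.
Likelihood ratio for E1 = 0.88/0.28 = 3.1429.
Likelihood ratio for E2 = 0.56/0.27 = 2.0741.
Posterior odds = prior odds × LR₁ × LR₂ = 0.18778.
Posterior probability = odds/(1+odds) = 0.18778/1.1878 = 0.1581.

Posterior probability ≈ 0.1581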